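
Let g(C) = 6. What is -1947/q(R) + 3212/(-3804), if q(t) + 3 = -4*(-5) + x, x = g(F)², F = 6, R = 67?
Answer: -1894156/50403 ≈ -37.580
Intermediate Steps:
x = 36 (x = 6² = 36)
q(t) = 53 (q(t) = -3 + (-4*(-5) + 36) = -3 + (20 + 36) = -3 + 56 = 53)
-1947/q(R) + 3212/(-3804) = -1947/53 + 3212/(-3804) = -1947*1/53 + 3212*(-1/3804) = -1947/53 - 803/951 = -1894156/50403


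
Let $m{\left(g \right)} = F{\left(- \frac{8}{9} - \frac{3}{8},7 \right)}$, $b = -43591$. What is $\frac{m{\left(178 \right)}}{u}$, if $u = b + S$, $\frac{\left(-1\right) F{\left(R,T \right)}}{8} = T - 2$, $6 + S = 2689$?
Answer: $\frac{10}{10227} \approx 0.0009778$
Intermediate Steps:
$S = 2683$ ($S = -6 + 2689 = 2683$)
$F{\left(R,T \right)} = 16 - 8 T$ ($F{\left(R,T \right)} = - 8 \left(T - 2\right) = - 8 \left(-2 + T\right) = 16 - 8 T$)
$m{\left(g \right)} = -40$ ($m{\left(g \right)} = 16 - 56 = -40$)
$u = -40908$ ($u = -43591 + 2683 = -40908$)
$\frac{m{\left(178 \right)}}{u} = - \frac{40}{-40908} = \left(-40\right) \left(- \frac{1}{40908}\right) = \frac{10}{10227}$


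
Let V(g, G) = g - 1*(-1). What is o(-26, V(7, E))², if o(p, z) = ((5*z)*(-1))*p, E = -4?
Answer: 1081600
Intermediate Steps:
V(g, G) = 1 + g (V(g, G) = g + 1 = 1 + g)
o(p, z) = -5*p*z (o(p, z) = (-5*z)*p = -5*p*z)
o(-26, V(7, E))² = (-5*(-26)*(1 + 7))² = (-5*(-26)*8)² = 1040² = 1081600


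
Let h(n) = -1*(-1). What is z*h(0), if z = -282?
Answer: -282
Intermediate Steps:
h(n) = 1
z*h(0) = -282*1 = -282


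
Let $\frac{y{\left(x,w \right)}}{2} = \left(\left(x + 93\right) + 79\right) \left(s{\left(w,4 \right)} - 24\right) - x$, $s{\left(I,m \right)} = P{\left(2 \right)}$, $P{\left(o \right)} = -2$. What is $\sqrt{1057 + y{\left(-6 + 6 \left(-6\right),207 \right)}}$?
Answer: $i \sqrt{5619} \approx 74.96 i$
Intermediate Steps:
$s{\left(I,m \right)} = -2$
$y{\left(x,w \right)} = -8944 - 54 x$ ($y{\left(x,w \right)} = 2 \left(\left(\left(x + 93\right) + 79\right) \left(-2 - 24\right) - x\right) = 2 \left(\left(\left(93 + x\right) + 79\right) \left(-26\right) - x\right) = 2 \left(\left(172 + x\right) \left(-26\right) - x\right) = 2 \left(\left(-4472 - 26 x\right) - x\right) = 2 \left(-4472 - 27 x\right) = -8944 - 54 x$)
$\sqrt{1057 + y{\left(-6 + 6 \left(-6\right),207 \right)}} = \sqrt{1057 - \left(8944 + 54 \left(-6 + 6 \left(-6\right)\right)\right)} = \sqrt{1057 - \left(8944 + 54 \left(-6 - 36\right)\right)} = \sqrt{1057 - 6676} = \sqrt{-5619} = i \sqrt{5619}$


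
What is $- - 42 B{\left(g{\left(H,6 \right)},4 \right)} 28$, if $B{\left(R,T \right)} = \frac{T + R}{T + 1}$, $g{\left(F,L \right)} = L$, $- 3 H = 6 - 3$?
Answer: $2352$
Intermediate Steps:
$H = -1$ ($H = - \frac{6 - 3}{3} = \left(- \frac{1}{3}\right) 3 = -1$)
$B{\left(R,T \right)} = \frac{R + T}{1 + T}$
$- - 42 B{\left(g{\left(H,6 \right)},4 \right)} 28 = - - 42 \frac{6 + 4}{1 + 4} \cdot 28 = - - 42 \cdot \frac{1}{5} \cdot 10 \cdot 28 = - \left(-42\right) 2 \cdot 28 = - \left(-84\right) 28 = \left(-1\right) \left(-2352\right) = 2352$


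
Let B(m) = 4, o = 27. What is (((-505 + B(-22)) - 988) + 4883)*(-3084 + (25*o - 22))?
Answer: -8250814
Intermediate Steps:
(((-505 + B(-22)) - 988) + 4883)*(-3084 + (25*o - 22)) = (((-505 + 4) - 988) + 4883)*(-3084 + (25*27 - 22)) = ((-501 - 988) + 4883)*(-3084 + (675 - 22)) = (-1489 + 4883)*(-3084 + 653) = 3394*(-2431) = -8250814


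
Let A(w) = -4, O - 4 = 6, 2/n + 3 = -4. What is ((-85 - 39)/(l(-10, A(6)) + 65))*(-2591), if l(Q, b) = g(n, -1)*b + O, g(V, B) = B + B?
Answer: 321284/83 ≈ 3870.9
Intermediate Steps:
n = -2/7 (n = 2/(-3 - 4) = 2/(-7) = 2*(-⅐) = -2/7 ≈ -0.28571)
g(V, B) = 2*B
O = 10 (O = 4 + 6 = 10)
l(Q, b) = 10 - 2*b (l(Q, b) = (2*(-1))*b + 10 = -2*b + 10 = 10 - 2*b)
((-85 - 39)/(l(-10, A(6)) + 65))*(-2591) = ((-85 - 39)/((10 - 2*(-4)) + 65))*(-2591) = -124/((10 + 8) + 65)*(-2591) = -124/(18 + 65)*(-2591) = -124/83*(-2591) = 321284/83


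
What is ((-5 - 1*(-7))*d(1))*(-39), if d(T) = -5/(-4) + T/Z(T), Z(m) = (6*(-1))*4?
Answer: -377/4 ≈ -94.250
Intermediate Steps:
Z(m) = -24 (Z(m) = -6*4 = -24)
d(T) = 5/4 - T/24 (d(T) = -5/(-4) + T/(-24) = -5*(-¼) + T*(-1/24) = 5/4 - T/24)
((-5 - 1*(-7))*d(1))*(-39) = ((-5 - 1*(-7))*(5/4 - 1/24*1))*(-39) = ((-5 + 7)*(5/4 - 1/24))*(-39) = (2*(29/24))*(-39) = (29/12)*(-39) = -377/4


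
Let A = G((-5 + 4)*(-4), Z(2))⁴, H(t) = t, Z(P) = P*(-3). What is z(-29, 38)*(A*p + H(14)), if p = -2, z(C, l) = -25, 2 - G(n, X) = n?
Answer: 450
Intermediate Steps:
Z(P) = -3*P
G(n, X) = 2 - n
A = 16 (A = (2 - (-5 + 4)*(-4))⁴ = (2 - (-1)*(-4))⁴ = (2 - 1*4)⁴ = (2 - 4)⁴ = (-2)⁴ = 16)
z(-29, 38)*(A*p + H(14)) = -25*(16*(-2) + 14) = -25*(-32 + 14) = -25*(-18) = 450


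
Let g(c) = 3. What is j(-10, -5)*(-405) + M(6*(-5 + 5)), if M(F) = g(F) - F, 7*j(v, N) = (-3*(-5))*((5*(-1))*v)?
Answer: -303729/7 ≈ -43390.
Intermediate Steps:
j(v, N) = -75*v/7 (j(v, N) = ((-3*(-5))*((5*(-1))*v))/7 = (15*(-5*v))/7 = (-75*v)/7 = -75*v/7)
M(F) = 3 - F
j(-10, -5)*(-405) + M(6*(-5 + 5)) = -75/7*(-10)*(-405) + (3 - 6*(-5 + 5)) = (750/7)*(-405) + (3 - 6*0) = -303750/7 + (3 - 1*0) = -303750/7 + (3 + 0) = -303750/7 + 3 = -303729/7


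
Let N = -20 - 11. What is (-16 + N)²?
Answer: 2209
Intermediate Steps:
N = -31
(-16 + N)² = (-16 - 31)² = (-47)² = 2209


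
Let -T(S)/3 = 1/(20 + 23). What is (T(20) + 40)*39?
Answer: 66963/43 ≈ 1557.3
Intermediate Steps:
T(S) = -3/43 (T(S) = -3/(20 + 23) = -3/43)
(T(20) + 40)*39 = (-3/43 + 40)*39 = (1717/43)*39 = 66963/43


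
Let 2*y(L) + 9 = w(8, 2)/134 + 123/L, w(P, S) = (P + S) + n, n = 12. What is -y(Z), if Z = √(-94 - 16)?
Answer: 296/67 + 123*I*√110/220 ≈ 4.4179 + 5.8638*I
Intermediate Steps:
w(P, S) = 12 + P + S (w(P, S) = (P + S) + 12 = 12 + P + S)
Z = I*√110 (Z = √(-110) = I*√110 ≈ 10.488*I)
y(L) = -296/67 + 123/(2*L) (y(L) = -9/2 + ((12 + 8 + 2)/134 + 123/L)/2 = -9/2 + (22*(1/134) + 123/L)/2 = -9/2 + (11/67 + 123/L)/2 = -9/2 + (11/134 + 123/(2*L)) = -296/67 + 123/(2*L))
-y(Z) = -(8241 - 592*I*√110)/(134*(I*√110)) = -(-I*√110/110)*(8241 - 592*I*√110)/134 = -(-1)*I*√110*(8241 - 592*I*√110)/14740 = I*√110*(8241 - 592*I*√110)/14740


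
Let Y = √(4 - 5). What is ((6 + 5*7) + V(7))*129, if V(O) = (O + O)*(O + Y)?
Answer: 17931 + 1806*I ≈ 17931.0 + 1806.0*I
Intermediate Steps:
Y = I (Y = √(-1) = I ≈ 1.0*I)
V(O) = 2*O*(I + O) (V(O) = (O + O)*(O + I) = (2*O)*(I + O) = 2*O*(I + O))
((6 + 5*7) + V(7))*129 = ((6 + 5*7) + 2*7*(I + 7))*129 = ((6 + 35) + 2*7*(7 + I))*129 = (41 + (98 + 14*I))*129 = (139 + 14*I)*129 = 17931 + 1806*I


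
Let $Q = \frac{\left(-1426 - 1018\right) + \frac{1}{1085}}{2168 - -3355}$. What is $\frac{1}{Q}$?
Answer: $- \frac{1997485}{883913} \approx -2.2598$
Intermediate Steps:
$Q = - \frac{883913}{1997485}$ ($Q = \frac{\left(-1426 - 1018\right) + \frac{1}{1085}}{2168 + 3355} = \frac{\left(-1426 - 1018\right) + \frac{1}{1085}}{5523} = \left(-2444 + \frac{1}{1085}\right) \frac{1}{5523} = \left(- \frac{2651739}{1085}\right) \frac{1}{5523} = - \frac{883913}{1997485} \approx -0.44251$)
$\frac{1}{Q} = \frac{1}{- \frac{883913}{1997485}} = - \frac{1997485}{883913}$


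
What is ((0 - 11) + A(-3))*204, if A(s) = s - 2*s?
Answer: -1632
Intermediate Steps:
A(s) = -s
((0 - 11) + A(-3))*204 = ((0 - 11) - 1*(-3))*204 = (-11 + 3)*204 = -8*204 = -1632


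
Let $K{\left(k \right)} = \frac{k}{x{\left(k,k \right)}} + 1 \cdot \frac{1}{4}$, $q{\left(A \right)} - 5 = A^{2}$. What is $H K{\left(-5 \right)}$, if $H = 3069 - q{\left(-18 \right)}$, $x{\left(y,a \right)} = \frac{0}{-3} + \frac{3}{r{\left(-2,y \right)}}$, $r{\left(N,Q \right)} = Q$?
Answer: $\frac{70555}{3} \approx 23518.0$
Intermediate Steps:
$q{\left(A \right)} = 5 + A^{2}$
$x{\left(y,a \right)} = \frac{3}{y}$ ($x{\left(y,a \right)} = \frac{0}{-3} + \frac{3}{y} = 0 \left(- \frac{1}{3}\right) + \frac{3}{y} = 0 + \frac{3}{y} = \frac{3}{y}$)
$K{\left(k \right)} = \frac{1}{4} + \frac{k^{2}}{3}$ ($K{\left(k \right)} = \frac{k}{3 \frac{1}{k}} + 1 \cdot \frac{1}{4} = k \frac{k}{3} + 1 \cdot \frac{1}{4} = \frac{k^{2}}{3} + \frac{1}{4} = \frac{1}{4} + \frac{k^{2}}{3}$)
$H = 2740$ ($H = 3069 - \left(5 + \left(-18\right)^{2}\right) = 3069 - \left(5 + 324\right) = 3069 - 329 = 2740$)
$H K{\left(-5 \right)} = 2740 \left(\frac{1}{4} + \frac{\left(-5\right)^{2}}{3}\right) = 2740 \left(\frac{1}{4} + \frac{1}{3} \cdot 25\right) = 2740 \left(\frac{1}{4} + \frac{25}{3}\right) = 2740 \cdot \frac{103}{12} = \frac{70555}{3}$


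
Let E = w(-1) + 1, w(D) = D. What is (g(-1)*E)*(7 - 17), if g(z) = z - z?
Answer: 0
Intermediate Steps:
g(z) = 0
E = 0 (E = -1 + 1 = 0)
(g(-1)*E)*(7 - 17) = (0*0)*(7 - 17) = 0*(-10) = 0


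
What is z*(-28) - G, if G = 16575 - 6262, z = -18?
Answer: -9809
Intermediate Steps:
G = 10313
z*(-28) - G = -18*(-28) - 1*10313 = 504 - 10313 = -9809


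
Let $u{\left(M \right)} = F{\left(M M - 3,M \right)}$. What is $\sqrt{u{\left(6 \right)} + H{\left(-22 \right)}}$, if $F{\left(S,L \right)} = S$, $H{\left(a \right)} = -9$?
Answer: $2 \sqrt{6} \approx 4.899$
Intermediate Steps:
$u{\left(M \right)} = -3 + M^{2}$ ($u{\left(M \right)} = M M - 3 = M^{2} - 3 = -3 + M^{2}$)
$\sqrt{u{\left(6 \right)} + H{\left(-22 \right)}} = \sqrt{\left(-3 + 6^{2}\right) - 9} = \sqrt{\left(-3 + 36\right) - 9} = \sqrt{33 - 9} = \sqrt{24} = 2 \sqrt{6}$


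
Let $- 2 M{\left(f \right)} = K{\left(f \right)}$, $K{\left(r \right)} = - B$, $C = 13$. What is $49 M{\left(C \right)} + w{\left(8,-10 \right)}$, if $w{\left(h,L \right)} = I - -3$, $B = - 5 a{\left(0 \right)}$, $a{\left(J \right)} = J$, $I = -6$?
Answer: $-3$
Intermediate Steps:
$B = 0$ ($B = \left(-5\right) 0 = 0$)
$K{\left(r \right)} = 0$ ($K{\left(r \right)} = \left(-1\right) 0 = 0$)
$w{\left(h,L \right)} = -3$ ($w{\left(h,L \right)} = -6 - -3 = -6 + 3 = -3$)
$M{\left(f \right)} = 0$ ($M{\left(f \right)} = \left(- \frac{1}{2}\right) 0 = 0$)
$49 M{\left(C \right)} + w{\left(8,-10 \right)} = 49 \cdot 0 - 3 = 0 - 3 = -3$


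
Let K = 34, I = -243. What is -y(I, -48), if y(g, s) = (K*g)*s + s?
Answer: -396528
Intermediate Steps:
y(g, s) = s + 34*g*s (y(g, s) = (34*g)*s + s = 34*g*s + s = s + 34*g*s)
-y(I, -48) = -(-48)*(1 + 34*(-243)) = -(-48)*(1 - 8262) = -(-48)*(-8261) = -1*396528 = -396528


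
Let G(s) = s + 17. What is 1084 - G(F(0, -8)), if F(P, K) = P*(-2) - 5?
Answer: 1072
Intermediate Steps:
F(P, K) = -5 - 2*P (F(P, K) = -2*P - 5 = -5 - 2*P)
G(s) = 17 + s
1084 - G(F(0, -8)) = 1084 - (17 + (-5 - 2*0)) = 1084 - (17 + (-5 + 0)) = 1084 - (17 - 5) = 1084 - 1*12 = 1084 - 12 = 1072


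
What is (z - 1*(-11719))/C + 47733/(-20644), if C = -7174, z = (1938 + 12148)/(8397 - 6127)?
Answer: -331699028361/84046781780 ≈ -3.9466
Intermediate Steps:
z = 7043/1135 (z = 14086/2270 = 14086*(1/2270) = 7043/1135 ≈ 6.2053)
(z - 1*(-11719))/C + 47733/(-20644) = (7043/1135 - 1*(-11719))/(-7174) + 47733/(-20644) = (7043/1135 + 11719)*(-1/7174) + 47733*(-1/20644) = (13308108/1135)*(-1/7174) - 47733/20644 = -6654054/4071245 - 47733/20644 = -331699028361/84046781780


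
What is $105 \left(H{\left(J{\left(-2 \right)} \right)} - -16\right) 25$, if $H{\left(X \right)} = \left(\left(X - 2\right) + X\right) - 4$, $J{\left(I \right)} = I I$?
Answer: $47250$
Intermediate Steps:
$J{\left(I \right)} = I^{2}$
$H{\left(X \right)} = -6 + 2 X$ ($H{\left(X \right)} = \left(\left(X - 2\right) + X\right) - 4 = \left(\left(-2 + X\right) + X\right) - 4 = \left(-2 + 2 X\right) - 4 = -6 + 2 X$)
$105 \left(H{\left(J{\left(-2 \right)} \right)} - -16\right) 25 = 105 \left(\left(-6 + 2 \left(-2\right)^{2}\right) - -16\right) 25 = 105 \left(\left(-6 + 2 \cdot 4\right) + 16\right) 25 = 105 \left(\left(-6 + 8\right) + 16\right) 25 = 105 \left(2 + 16\right) 25 = 105 \cdot 18 \cdot 25 = 1890 \cdot 25 = 47250$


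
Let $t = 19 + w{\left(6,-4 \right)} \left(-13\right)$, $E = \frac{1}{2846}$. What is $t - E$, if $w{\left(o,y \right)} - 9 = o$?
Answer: $- \frac{500897}{2846} \approx -176.0$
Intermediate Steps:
$w{\left(o,y \right)} = 9 + o$
$E = \frac{1}{2846} \approx 0.00035137$
$t = -176$ ($t = 19 + \left(9 + 6\right) \left(-13\right) = 19 + 15 \left(-13\right) = 19 - 195 = -176$)
$t - E = -176 - \frac{1}{2846} = - \frac{500897}{2846}$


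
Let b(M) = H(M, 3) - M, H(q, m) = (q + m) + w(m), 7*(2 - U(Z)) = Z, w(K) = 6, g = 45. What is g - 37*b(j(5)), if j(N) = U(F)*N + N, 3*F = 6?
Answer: -288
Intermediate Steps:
F = 2 (F = (1/3)*6 = 2)
U(Z) = 2 - Z/7
j(N) = 19*N/7 (j(N) = (2 - 1/7*2)*N + N = (2 - 2/7)*N + N = 12*N/7 + N = 19*N/7)
H(q, m) = 6 + m + q (H(q, m) = (q + m) + 6 = (m + q) + 6 = 6 + m + q)
b(M) = 9 (b(M) = (6 + 3 + M) - M = (9 + M) - M = 9)
g - 37*b(j(5)) = 45 - 37*9 = 45 - 333 = -288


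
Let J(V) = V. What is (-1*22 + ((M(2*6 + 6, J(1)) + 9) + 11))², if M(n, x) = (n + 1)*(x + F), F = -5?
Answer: 6084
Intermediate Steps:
M(n, x) = (1 + n)*(-5 + x) (M(n, x) = (n + 1)*(x - 5) = (1 + n)*(-5 + x))
(-1*22 + ((M(2*6 + 6, J(1)) + 9) + 11))² = (-1*22 + (((-5 + 1 - 5*(2*6 + 6) + (2*6 + 6)*1) + 9) + 11))² = (-22 + (((-5 + 1 - 5*(12 + 6) + (12 + 6)*1) + 9) + 11))² = (-22 + (((-5 + 1 - 5*18 + 18*1) + 9) + 11))² = (-22 + (((-5 + 1 - 90 + 18) + 9) + 11))² = (-22 + ((-76 + 9) + 11))² = (-22 + (-67 + 11))² = (-22 - 56)² = (-78)² = 6084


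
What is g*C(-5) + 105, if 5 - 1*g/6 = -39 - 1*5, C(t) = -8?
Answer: -2247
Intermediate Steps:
g = 294 (g = 30 - 6*(-39 - 1*5) = 30 - 6*(-39 - 5) = 30 - 6*(-44) = 30 + 264 = 294)
g*C(-5) + 105 = 294*(-8) + 105 = -2352 + 105 = -2247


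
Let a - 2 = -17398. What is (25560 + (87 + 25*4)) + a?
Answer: 8351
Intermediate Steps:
a = -17396 (a = 2 - 17398 = -17396)
(25560 + (87 + 25*4)) + a = (25560 + (87 + 25*4)) - 17396 = (25560 + (87 + 100)) - 17396 = (25560 + 187) - 17396 = 25747 - 17396 = 8351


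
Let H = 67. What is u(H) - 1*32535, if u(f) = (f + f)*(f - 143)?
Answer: -42719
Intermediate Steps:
u(f) = 2*f*(-143 + f) (u(f) = (2*f)*(-143 + f) = 2*f*(-143 + f))
u(H) - 1*32535 = 2*67*(-143 + 67) - 1*32535 = 2*67*(-76) - 32535 = -10184 - 32535 = -42719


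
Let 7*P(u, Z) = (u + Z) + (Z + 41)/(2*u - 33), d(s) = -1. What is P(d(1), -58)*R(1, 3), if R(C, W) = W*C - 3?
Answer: 0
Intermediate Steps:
R(C, W) = -3 + C*W (R(C, W) = C*W - 3 = -3 + C*W)
P(u, Z) = Z/7 + u/7 + (41 + Z)/(7*(-33 + 2*u)) (P(u, Z) = ((u + Z) + (Z + 41)/(2*u - 33))/7 = ((Z + u) + (41 + Z)/(-33 + 2*u))/7 = (Z + u + (41 + Z)/(-33 + 2*u))/7 = Z/7 + u/7 + (41 + Z)/(7*(-33 + 2*u)))
P(d(1), -58)*R(1, 3) = ((41 - 33*(-1) - 32*(-58) + 2*(-1)² + 2*(-58)*(-1))/(7*(-33 + 2*(-1))))*(-3 + 1*3) = ((41 + 33 + 1856 + 2*1 + 116)/(7*(-33 - 2)))*(-3 + 3) = ((⅐)*(41 + 33 + 1856 + 2 + 116)/(-35))*0 = ((⅐)*(-1/35)*2048)*0 = -2048/245*0 = 0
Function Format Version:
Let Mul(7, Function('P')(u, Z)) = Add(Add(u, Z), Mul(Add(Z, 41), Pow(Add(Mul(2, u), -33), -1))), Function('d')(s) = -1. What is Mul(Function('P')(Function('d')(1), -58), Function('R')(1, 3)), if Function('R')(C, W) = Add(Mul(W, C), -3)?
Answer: 0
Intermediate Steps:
Function('R')(C, W) = Add(-3, Mul(C, W)) (Function('R')(C, W) = Add(Mul(C, W), -3) = Add(-3, Mul(C, W)))
Function('P')(u, Z) = Add(Mul(Rational(1, 7), Z), Mul(Rational(1, 7), u), Mul(Rational(1, 7), Pow(Add(-33, Mul(2, u)), -1), Add(41, Z))) (Function('P')(u, Z) = Mul(Rational(1, 7), Add(Add(u, Z), Mul(Add(Z, 41), Pow(Add(Mul(2, u), -33), -1)))) = Mul(Rational(1, 7), Add(Add(Z, u), Mul(Add(41, Z), Pow(Add(-33, Mul(2, u)), -1)))) = Mul(Rational(1, 7), Add(Add(Z, u), Mul(Pow(Add(-33, Mul(2, u)), -1), Add(41, Z)))) = Mul(Rational(1, 7), Add(Z, u, Mul(Pow(Add(-33, Mul(2, u)), -1), Add(41, Z)))) = Add(Mul(Rational(1, 7), Z), Mul(Rational(1, 7), u), Mul(Rational(1, 7), Pow(Add(-33, Mul(2, u)), -1), Add(41, Z))))
Mul(Function('P')(Function('d')(1), -58), Function('R')(1, 3)) = Mul(Mul(Rational(1, 7), Pow(Add(-33, Mul(2, -1)), -1), Add(41, Mul(-33, -1), Mul(-32, -58), Mul(2, Pow(-1, 2)), Mul(2, -58, -1))), Add(-3, Mul(1, 3))) = Mul(Mul(Rational(1, 7), Pow(Add(-33, -2), -1), Add(41, 33, 1856, Mul(2, 1), 116)), Add(-3, 3)) = Mul(Mul(Rational(1, 7), Pow(-35, -1), Add(41, 33, 1856, 2, 116)), 0) = Mul(Mul(Rational(1, 7), Rational(-1, 35), 2048), 0) = Mul(Rational(-2048, 245), 0) = 0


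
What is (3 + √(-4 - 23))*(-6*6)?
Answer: -108 - 108*I*√3 ≈ -108.0 - 187.06*I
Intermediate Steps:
(3 + √(-4 - 23))*(-6*6) = (3 + √(-27))*(-36) = (3 + 3*I*√3)*(-36) = -108 - 108*I*√3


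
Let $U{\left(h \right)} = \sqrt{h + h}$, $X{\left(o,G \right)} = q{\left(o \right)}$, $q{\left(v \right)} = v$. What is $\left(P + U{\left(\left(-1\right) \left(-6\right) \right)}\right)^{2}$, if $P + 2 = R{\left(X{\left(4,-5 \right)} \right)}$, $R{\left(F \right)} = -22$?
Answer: $588 - 96 \sqrt{3} \approx 421.72$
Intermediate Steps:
$X{\left(o,G \right)} = o$
$U{\left(h \right)} = \sqrt{2} \sqrt{h}$ ($U{\left(h \right)} = \sqrt{2 h} = \sqrt{2} \sqrt{h}$)
$P = -24$ ($P = -2 - 22 = -24$)
$\left(P + U{\left(\left(-1\right) \left(-6\right) \right)}\right)^{2} = \left(-24 + \sqrt{2} \sqrt{\left(-1\right) \left(-6\right)}\right)^{2} = \left(-24 + \sqrt{2} \sqrt{6}\right)^{2} = \left(-24 + 2 \sqrt{3}\right)^{2}$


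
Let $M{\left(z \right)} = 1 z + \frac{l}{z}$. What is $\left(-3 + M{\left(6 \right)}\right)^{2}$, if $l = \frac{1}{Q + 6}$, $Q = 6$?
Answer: $\frac{47089}{5184} \approx 9.0835$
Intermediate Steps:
$l = \frac{1}{12}$ ($l = \frac{1}{6 + 6} = \frac{1}{12} \approx 0.083333$)
$M{\left(z \right)} = z + \frac{1}{12 z}$ ($M{\left(z \right)} = 1 z + \frac{1}{12 z} = z + \frac{1}{12 z}$)
$\left(-3 + M{\left(6 \right)}\right)^{2} = \left(-3 + \left(6 + \frac{1}{12 \cdot 6}\right)\right)^{2} = \left(-3 + \left(6 + \frac{1}{12} \cdot \frac{1}{6}\right)\right)^{2} = \left(-3 + \left(6 + \frac{1}{72}\right)\right)^{2} = \left(-3 + \frac{433}{72}\right)^{2} = \left(\frac{217}{72}\right)^{2} = \frac{47089}{5184}$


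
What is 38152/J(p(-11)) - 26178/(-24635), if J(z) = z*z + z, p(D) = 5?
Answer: 94065986/73905 ≈ 1272.8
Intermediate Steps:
J(z) = z + z² (J(z) = z² + z = z + z²)
38152/J(p(-11)) - 26178/(-24635) = 38152/((5*(1 + 5))) - 26178/(-24635) = 38152/((5*6)) - 26178*(-1/24635) = 38152/30 + 26178/24635 = 38152*(1/30) + 26178/24635 = 19076/15 + 26178/24635 = 94065986/73905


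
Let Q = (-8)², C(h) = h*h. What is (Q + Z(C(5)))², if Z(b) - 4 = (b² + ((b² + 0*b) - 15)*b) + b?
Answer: 254977024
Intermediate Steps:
C(h) = h²
Z(b) = 4 + b + b² + b*(-15 + b²) (Z(b) = 4 + ((b² + ((b² + 0*b) - 15)*b) + b) = 4 + ((b² + ((b² + 0) - 15)*b) + b) = 4 + ((b² + (b² - 15)*b) + b) = 4 + ((b² + (-15 + b²)*b) + b) = 4 + ((b² + b*(-15 + b²)) + b) = 4 + (b + b² + b*(-15 + b²)) = 4 + b + b² + b*(-15 + b²))
Q = 64
(Q + Z(C(5)))² = (64 + (4 + (5²)² + (5²)³ - 14*5²))² = (64 + (4 + 25² + 25³ - 14*25))² = (64 + (4 + 625 + 15625 - 350))² = (64 + 15904)² = 15968² = 254977024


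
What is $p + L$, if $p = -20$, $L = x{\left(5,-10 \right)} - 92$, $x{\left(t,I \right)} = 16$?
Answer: $-96$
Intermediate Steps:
$L = -76$ ($L = 16 - 92 = -76$)
$p + L = -20 - 76 = -96$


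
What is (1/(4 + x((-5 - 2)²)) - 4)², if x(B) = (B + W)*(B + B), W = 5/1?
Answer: 448719489/28047616 ≈ 15.998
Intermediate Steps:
W = 5 (W = 5*1 = 5)
x(B) = 2*B*(5 + B) (x(B) = (B + 5)*(B + B) = (5 + B)*(2*B) = 2*B*(5 + B))
(1/(4 + x((-5 - 2)²)) - 4)² = (1/(4 + 2*(-5 - 2)²*(5 + (-5 - 2)²)) - 4)² = (1/(4 + 2*(-7)²*(5 + (-7)²)) - 4)² = (1/(4 + 2*49*(5 + 49)) - 4)² = (1/(4 + 2*49*54) - 4)² = (1/(4 + 5292) - 4)² = (1/5296 - 4)² = (-21183/5296)² = 448719489/28047616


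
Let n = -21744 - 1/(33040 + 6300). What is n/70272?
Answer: -855408961/2764500480 ≈ -0.30943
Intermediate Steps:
n = -855408961/39340 (n = -21744 - 1/39340 = -855408961/39340 ≈ -21744.)
n/70272 = -855408961/39340/70272 = -855408961/39340*1/70272 = -855408961/2764500480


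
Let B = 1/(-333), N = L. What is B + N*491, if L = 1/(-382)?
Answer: -163885/127206 ≈ -1.2883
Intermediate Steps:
L = -1/382 ≈ -0.0026178
N = -1/382 ≈ -0.0026178
B = -1/333 ≈ -0.0030030
B + N*491 = -1/333 - 1/382*491 = -1/333 - 491/382 = -163885/127206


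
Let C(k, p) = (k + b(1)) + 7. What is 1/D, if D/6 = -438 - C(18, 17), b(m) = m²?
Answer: -1/2784 ≈ -0.00035920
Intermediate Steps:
C(k, p) = 8 + k (C(k, p) = (k + 1²) + 7 = (k + 1) + 7 = (1 + k) + 7 = 8 + k)
D = -2784 (D = 6*(-438 - (8 + 18)) = 6*(-438 - 1*26) = 6*(-438 - 26) = 6*(-464) = -2784)
1/D = 1/(-2784) = -1/2784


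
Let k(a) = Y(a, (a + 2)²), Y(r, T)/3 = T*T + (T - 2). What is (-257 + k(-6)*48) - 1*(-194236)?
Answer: 232859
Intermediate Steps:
Y(r, T) = -6 + 3*T + 3*T² (Y(r, T) = 3*(T*T + (T - 2)) = 3*(T² + (-2 + T)) = 3*(-2 + T + T²) = -6 + 3*T + 3*T²)
k(a) = -6 + 3*(2 + a)² + 3*(2 + a)⁴ (k(a) = -6 + 3*(a + 2)² + 3*((a + 2)²)² = -6 + 3*(2 + a)² + 3*((2 + a)²)² = -6 + 3*(2 + a)² + 3*(2 + a)⁴)
(-257 + k(-6)*48) - 1*(-194236) = (-257 + (-6 + 3*(2 - 6)² + 3*(2 - 6)⁴)*48) - 1*(-194236) = (-257 + (-6 + 3*(-4)² + 3*(-4)⁴)*48) + 194236 = (-257 + (-6 + 3*16 + 3*256)*48) + 194236 = (-257 + (-6 + 48 + 768)*48) + 194236 = (-257 + 810*48) + 194236 = (-257 + 38880) + 194236 = 38623 + 194236 = 232859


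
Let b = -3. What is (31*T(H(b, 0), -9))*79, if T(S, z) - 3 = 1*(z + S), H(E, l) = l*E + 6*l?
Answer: -14694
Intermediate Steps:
H(E, l) = 6*l + E*l (H(E, l) = E*l + 6*l = 6*l + E*l)
T(S, z) = 3 + S + z (T(S, z) = 3 + 1*(z + S) = 3 + 1*(S + z) = 3 + (S + z) = 3 + S + z)
(31*T(H(b, 0), -9))*79 = (31*(3 + 0*(6 - 3) - 9))*79 = (31*(3 + 0*3 - 9))*79 = (31*(3 + 0 - 9))*79 = (31*(-6))*79 = -186*79 = -14694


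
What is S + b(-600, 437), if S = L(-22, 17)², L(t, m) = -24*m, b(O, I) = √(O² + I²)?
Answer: 166464 + √550969 ≈ 1.6721e+5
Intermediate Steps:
b(O, I) = √(I² + O²)
S = 166464 (S = (-24*17)² = (-408)² = 166464)
S + b(-600, 437) = 166464 + √(437² + (-600)²) = 166464 + √(190969 + 360000) = 166464 + √550969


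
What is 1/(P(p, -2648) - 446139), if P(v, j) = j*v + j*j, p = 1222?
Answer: 1/3329909 ≈ 3.0031e-7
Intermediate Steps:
P(v, j) = j² + j*v (P(v, j) = j*v + j² = j² + j*v)
1/(P(p, -2648) - 446139) = 1/(-2648*(-2648 + 1222) - 446139) = 1/(-2648*(-1426) - 446139) = 1/(3776048 - 446139) = 1/3329909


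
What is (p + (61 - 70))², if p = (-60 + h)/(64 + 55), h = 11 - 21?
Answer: 26569/289 ≈ 91.934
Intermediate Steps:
h = -10
p = -10/17 (p = (-60 - 10)/(64 + 55) = -70/119 = -70*1/119 = -10/17 ≈ -0.58823)
(p + (61 - 70))² = (-10/17 + (61 - 70))² = (-10/17 - 9)² = (-163/17)² = 26569/289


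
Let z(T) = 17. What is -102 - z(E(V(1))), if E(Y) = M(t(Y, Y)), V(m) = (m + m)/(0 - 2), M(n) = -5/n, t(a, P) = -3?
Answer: -119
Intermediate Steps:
V(m) = -m (V(m) = (2*m)/(-2) = (2*m)*(-½) = -m)
E(Y) = 5/3 (E(Y) = -5/(-3) = -5*(-⅓) = 5/3)
-102 - z(E(V(1))) = -102 - 1*17 = -102 - 17 = -119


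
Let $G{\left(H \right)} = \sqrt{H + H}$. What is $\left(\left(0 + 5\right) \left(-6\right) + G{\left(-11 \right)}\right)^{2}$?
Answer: $\left(-30 + i \sqrt{22}\right)^{2} \approx 878.0 - 281.42 i$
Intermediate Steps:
$G{\left(H \right)} = \sqrt{2} \sqrt{H}$ ($G{\left(H \right)} = \sqrt{2 H} = \sqrt{2} \sqrt{H}$)
$\left(\left(0 + 5\right) \left(-6\right) + G{\left(-11 \right)}\right)^{2} = \left(\left(0 + 5\right) \left(-6\right) + \sqrt{2} \sqrt{-11}\right)^{2} = \left(5 \left(-6\right) + \sqrt{2} i \sqrt{11}\right)^{2} = \left(-30 + i \sqrt{22}\right)^{2}$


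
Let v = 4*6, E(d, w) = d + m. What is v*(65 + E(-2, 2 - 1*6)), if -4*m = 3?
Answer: 1494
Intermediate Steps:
m = -3/4 (m = -1/4*3 = -3/4 ≈ -0.75000)
E(d, w) = -3/4 + d (E(d, w) = d - 3/4 = -3/4 + d)
v = 24
v*(65 + E(-2, 2 - 1*6)) = 24*(65 + (-3/4 - 2)) = 24*(65 - 11/4) = 24*(249/4) = 1494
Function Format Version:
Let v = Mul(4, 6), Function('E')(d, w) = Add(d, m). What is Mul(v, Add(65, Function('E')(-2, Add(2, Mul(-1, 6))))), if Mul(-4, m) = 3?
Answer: 1494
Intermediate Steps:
m = Rational(-3, 4) (m = Mul(Rational(-1, 4), 3) = Rational(-3, 4) ≈ -0.75000)
Function('E')(d, w) = Add(Rational(-3, 4), d) (Function('E')(d, w) = Add(d, Rational(-3, 4)) = Add(Rational(-3, 4), d))
v = 24
Mul(v, Add(65, Function('E')(-2, Add(2, Mul(-1, 6))))) = Mul(24, Add(65, Add(Rational(-3, 4), -2))) = Mul(24, Add(65, Rational(-11, 4))) = Mul(24, Rational(249, 4)) = 1494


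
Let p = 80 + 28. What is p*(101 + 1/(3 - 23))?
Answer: 54513/5 ≈ 10903.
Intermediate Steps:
p = 108
p*(101 + 1/(3 - 23)) = 108*(101 + 1/(3 - 23)) = 108*(101 + 1/(-20)) = 108*(101 - 1/20) = 108*(2019/20) = 54513/5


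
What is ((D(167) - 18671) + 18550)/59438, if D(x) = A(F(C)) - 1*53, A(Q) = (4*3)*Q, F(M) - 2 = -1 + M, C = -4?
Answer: -105/29719 ≈ -0.0035331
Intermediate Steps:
F(M) = 1 + M (F(M) = 2 + (-1 + M) = 1 + M)
A(Q) = 12*Q
D(x) = -89 (D(x) = 12*(1 - 4) - 1*53 = 12*(-3) - 53 = -36 - 53 = -89)
((D(167) - 18671) + 18550)/59438 = ((-89 - 18671) + 18550)/59438 = (-18760 + 18550)*(1/59438) = -210*1/59438 = -105/29719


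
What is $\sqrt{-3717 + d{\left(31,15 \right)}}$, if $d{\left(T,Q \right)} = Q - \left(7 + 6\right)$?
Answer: $i \sqrt{3715} \approx 60.951 i$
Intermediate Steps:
$d{\left(T,Q \right)} = -13 + Q$ ($d{\left(T,Q \right)} = Q - 13 = -13 + Q$)
$\sqrt{-3717 + d{\left(31,15 \right)}} = \sqrt{-3717 + \left(-13 + 15\right)} = \sqrt{-3717 + 2} = \sqrt{-3715} = i \sqrt{3715}$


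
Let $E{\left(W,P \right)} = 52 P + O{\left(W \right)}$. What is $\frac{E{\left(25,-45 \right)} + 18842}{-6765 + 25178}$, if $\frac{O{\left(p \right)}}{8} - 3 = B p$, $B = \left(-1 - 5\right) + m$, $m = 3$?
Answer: $\frac{15926}{18413} \approx 0.86493$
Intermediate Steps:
$B = -3$ ($B = \left(-1 - 5\right) + 3 = -6 + 3 = -3$)
$O{\left(p \right)} = 24 - 24 p$ ($O{\left(p \right)} = 24 + 8 \left(- 3 p\right) = 24 - 24 p$)
$E{\left(W,P \right)} = 24 - 24 W + 52 P$ ($E{\left(W,P \right)} = 52 P - \left(-24 + 24 W\right) = 24 - 24 W + 52 P$)
$\frac{E{\left(25,-45 \right)} + 18842}{-6765 + 25178} = \frac{\left(24 - 600 + 52 \left(-45\right)\right) + 18842}{-6765 + 25178} = \frac{\left(24 - 600 - 2340\right) + 18842}{18413} = \left(-2916 + 18842\right) \frac{1}{18413} = 15926 \cdot \frac{1}{18413} = \frac{15926}{18413}$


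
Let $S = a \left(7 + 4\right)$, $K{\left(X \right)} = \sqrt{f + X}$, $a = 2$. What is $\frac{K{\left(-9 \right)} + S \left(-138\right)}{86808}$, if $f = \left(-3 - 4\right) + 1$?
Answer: $- \frac{253}{7234} + \frac{i \sqrt{15}}{86808} \approx -0.034974 + 4.4616 \cdot 10^{-5} i$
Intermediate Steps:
$f = -6$ ($f = -7 + 1 = -6$)
$K{\left(X \right)} = \sqrt{-6 + X}$
$S = 22$ ($S = 2 \left(7 + 4\right) = 2 \cdot 11 = 22$)
$\frac{K{\left(-9 \right)} + S \left(-138\right)}{86808} = \frac{\sqrt{-6 - 9} + 22 \left(-138\right)}{86808} = \left(\sqrt{-15} - 3036\right) \frac{1}{86808} = \left(i \sqrt{15} - 3036\right) \frac{1}{86808} = \left(-3036 + i \sqrt{15}\right) \frac{1}{86808} = - \frac{253}{7234} + \frac{i \sqrt{15}}{86808}$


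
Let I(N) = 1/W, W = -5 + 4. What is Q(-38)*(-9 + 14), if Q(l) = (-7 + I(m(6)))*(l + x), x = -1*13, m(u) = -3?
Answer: 2040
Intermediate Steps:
W = -1
I(N) = -1 (I(N) = 1/(-1) = -1)
x = -13
Q(l) = 104 - 8*l (Q(l) = (-7 - 1)*(l - 13) = -8*(-13 + l) = 104 - 8*l)
Q(-38)*(-9 + 14) = (104 - 8*(-38))*(-9 + 14) = (104 + 304)*5 = 408*5 = 2040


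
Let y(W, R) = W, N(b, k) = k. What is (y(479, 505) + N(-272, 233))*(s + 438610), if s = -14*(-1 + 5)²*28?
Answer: 307824656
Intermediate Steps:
s = -6272 (s = -14*4²*28 = -14*16*28 = -224*28 = -6272)
(y(479, 505) + N(-272, 233))*(s + 438610) = (479 + 233)*(-6272 + 438610) = 712*432338 = 307824656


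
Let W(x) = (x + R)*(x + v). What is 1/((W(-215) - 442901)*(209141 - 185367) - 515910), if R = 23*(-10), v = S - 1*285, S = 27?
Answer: -1/5525973894 ≈ -1.8096e-10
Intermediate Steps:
v = -258 (v = 27 - 1*285 = 27 - 285 = -258)
R = -230
W(x) = (-258 + x)*(-230 + x) (W(x) = (x - 230)*(x - 258) = (-230 + x)*(-258 + x) = (-258 + x)*(-230 + x))
1/((W(-215) - 442901)*(209141 - 185367) - 515910) = 1/(((59340 + (-215)² - 488*(-215)) - 442901)*(209141 - 185367) - 515910) = 1/(((59340 + 46225 + 104920) - 442901)*23774 - 515910) = 1/((210485 - 442901)*23774 - 515910) = 1/(-232416*23774 - 515910) = 1/(-5525457984 - 515910) = 1/(-5525973894) = -1/5525973894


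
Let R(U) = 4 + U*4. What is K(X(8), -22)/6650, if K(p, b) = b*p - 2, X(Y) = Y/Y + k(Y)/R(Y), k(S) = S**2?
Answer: -284/29925 ≈ -0.0094904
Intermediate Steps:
R(U) = 4 + 4*U
X(Y) = 1 + Y**2/(4 + 4*Y) (X(Y) = Y/Y + Y**2/(4 + 4*Y) = 1 + Y**2/(4 + 4*Y))
K(p, b) = -2 + b*p
K(X(8), -22)/6650 = (-2 - 22*(1 + 8 + (1/4)*8**2)/(1 + 8))/6650 = (-2 - 22*(1 + 8 + (1/4)*64)/9)*(1/6650) = (-2 - 22*(1 + 8 + 16)/9)*(1/6650) = (-2 - 22*25/9)*(1/6650) = (-2 - 550/9)*(1/6650) = -568/9*1/6650 = -284/29925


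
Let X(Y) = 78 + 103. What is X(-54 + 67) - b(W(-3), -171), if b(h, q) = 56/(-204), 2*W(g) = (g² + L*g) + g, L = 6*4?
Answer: 9245/51 ≈ 181.27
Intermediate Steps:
X(Y) = 181
L = 24
W(g) = g²/2 + 25*g/2 (W(g) = ((g² + 24*g) + g)/2 = (g² + 25*g)/2 = g²/2 + 25*g/2)
b(h, q) = -14/51 (b(h, q) = 56*(-1/204) = -14/51)
X(-54 + 67) - b(W(-3), -171) = 181 - 1*(-14/51) = 181 + 14/51 = 9245/51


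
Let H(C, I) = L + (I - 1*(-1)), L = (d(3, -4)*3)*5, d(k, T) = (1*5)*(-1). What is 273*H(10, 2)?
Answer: -19656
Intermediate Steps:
d(k, T) = -5 (d(k, T) = 5*(-1) = -5)
L = -75 (L = -5*3*5 = -15*5 = -75)
H(C, I) = -74 + I (H(C, I) = -75 + (I - 1*(-1)) = -75 + (I + 1) = -75 + (1 + I) = -74 + I)
273*H(10, 2) = 273*(-74 + 2) = 273*(-72) = -19656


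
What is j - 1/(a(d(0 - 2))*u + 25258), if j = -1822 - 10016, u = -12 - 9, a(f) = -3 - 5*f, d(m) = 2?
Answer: -302235979/25531 ≈ -11838.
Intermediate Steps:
u = -21
j = -11838
j - 1/(a(d(0 - 2))*u + 25258) = -11838 - 1/((-3 - 5*2)*(-21) + 25258) = -11838 - 1/((-3 - 10)*(-21) + 25258) = -11838 - 1/(-13*(-21) + 25258) = -11838 - 1/(273 + 25258) = -11838 - 1/25531 = -302235979/25531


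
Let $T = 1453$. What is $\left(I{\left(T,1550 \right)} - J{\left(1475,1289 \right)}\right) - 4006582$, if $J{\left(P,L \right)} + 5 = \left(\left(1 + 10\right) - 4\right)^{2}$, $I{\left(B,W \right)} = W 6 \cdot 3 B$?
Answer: $36532074$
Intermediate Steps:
$I{\left(B,W \right)} = 18 B W$ ($I{\left(B,W \right)} = 6 W 3 B = 18 B W$)
$J{\left(P,L \right)} = 44$ ($J{\left(P,L \right)} = -5 + \left(\left(1 + 10\right) - 4\right)^{2} = -5 + \left(11 - 4\right)^{2} = -5 + 7^{2} = -5 + 49 = 44$)
$\left(I{\left(T,1550 \right)} - J{\left(1475,1289 \right)}\right) - 4006582 = \left(18 \cdot 1453 \cdot 1550 - 44\right) - 4006582 = \left(40538700 - 44\right) - 4006582 = 40538656 - 4006582 = 36532074$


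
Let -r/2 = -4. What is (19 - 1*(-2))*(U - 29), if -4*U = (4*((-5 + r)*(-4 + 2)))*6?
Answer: 147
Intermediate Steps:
r = 8 (r = -2*(-4) = 8)
U = 36 (U = -4*((-5 + 8)*(-4 + 2))*6/4 = -4*(3*(-2))*6/4 = -4*(-6)*6/4 = -(-6)*6 = -¼*(-144) = 36)
(19 - 1*(-2))*(U - 29) = (19 - 1*(-2))*(36 - 29) = (19 + 2)*7 = 21*7 = 147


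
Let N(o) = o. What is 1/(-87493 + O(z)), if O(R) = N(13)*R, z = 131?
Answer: -1/85790 ≈ -1.1656e-5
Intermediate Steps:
O(R) = 13*R
1/(-87493 + O(z)) = 1/(-87493 + 13*131) = 1/(-87493 + 1703) = 1/(-85790) = -1/85790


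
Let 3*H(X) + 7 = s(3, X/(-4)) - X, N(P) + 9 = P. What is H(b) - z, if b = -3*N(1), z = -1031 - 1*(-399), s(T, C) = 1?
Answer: 622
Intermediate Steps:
z = -632 (z = -1031 + 399 = -632)
N(P) = -9 + P
b = 24 (b = -3*(-9 + 1) = -3*(-8) = 24)
H(X) = -2 - X/3 (H(X) = -7/3 + (1 - X)/3 = -7/3 + (⅓ - X/3) = -2 - X/3)
H(b) - z = (-2 - ⅓*24) - 1*(-632) = (-2 - 8) + 632 = -10 + 632 = 622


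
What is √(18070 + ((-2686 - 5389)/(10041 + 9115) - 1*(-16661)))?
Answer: √3186116724229/9578 ≈ 186.36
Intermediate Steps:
√(18070 + ((-2686 - 5389)/(10041 + 9115) - 1*(-16661))) = √(18070 + (-8075/19156 + 16661)) = √(18070 + 319150041/19156) = √(665298961/19156) = √3186116724229/9578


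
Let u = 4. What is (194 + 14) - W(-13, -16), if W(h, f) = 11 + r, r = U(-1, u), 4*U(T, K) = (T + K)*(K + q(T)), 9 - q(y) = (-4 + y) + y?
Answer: 731/4 ≈ 182.75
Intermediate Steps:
q(y) = 13 - 2*y (q(y) = 9 - ((-4 + y) + y) = 9 - (-4 + 2*y) = 9 + (4 - 2*y) = 13 - 2*y)
U(T, K) = (K + T)*(13 + K - 2*T)/4 (U(T, K) = ((T + K)*(K + (13 - 2*T)))/4 = ((K + T)*(13 + K - 2*T))/4 = (K + T)*(13 + K - 2*T)/4)
r = 57/4 (r = -½*(-1)² + (¼)*4² + (13/4)*4 + (13/4)*(-1) - ¼*4*(-1) = -½*1 + (¼)*16 + 13 - 13/4 + 1 = -½ + 4 + 13 - 13/4 + 1 = 57/4 ≈ 14.250)
W(h, f) = 101/4 (W(h, f) = 11 + 57/4 = 101/4)
(194 + 14) - W(-13, -16) = (194 + 14) - 1*101/4 = 208 - 101/4 = 731/4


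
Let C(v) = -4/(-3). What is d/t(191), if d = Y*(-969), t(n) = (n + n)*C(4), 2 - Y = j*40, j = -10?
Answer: -584307/764 ≈ -764.80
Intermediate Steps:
C(v) = 4/3 (C(v) = -4*(-⅓) = 4/3)
Y = 402 (Y = 2 - (-10)*40 = 2 - 1*(-400) = 2 + 400 = 402)
t(n) = 8*n/3 (t(n) = (n + n)*(4/3) = (2*n)*(4/3) = 8*n/3)
d = -389538 (d = 402*(-969) = -389538)
d/t(191) = -389538/((8/3)*191) = -389538/1528/3 = -389538*3/1528 = -584307/764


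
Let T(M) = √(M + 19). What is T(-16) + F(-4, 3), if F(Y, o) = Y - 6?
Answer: -10 + √3 ≈ -8.2679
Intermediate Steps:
F(Y, o) = -6 + Y
T(M) = √(19 + M)
T(-16) + F(-4, 3) = √(19 - 16) + (-6 - 4) = √3 - 10 = -10 + √3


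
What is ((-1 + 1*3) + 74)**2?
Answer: 5776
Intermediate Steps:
((-1 + 1*3) + 74)**2 = ((-1 + 3) + 74)**2 = (2 + 74)**2 = 76**2 = 5776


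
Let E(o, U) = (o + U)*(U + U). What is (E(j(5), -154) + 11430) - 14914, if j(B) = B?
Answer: 42408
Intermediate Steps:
E(o, U) = 2*U*(U + o) (E(o, U) = (U + o)*(2*U) = 2*U*(U + o))
(E(j(5), -154) + 11430) - 14914 = (2*(-154)*(-154 + 5) + 11430) - 14914 = (2*(-154)*(-149) + 11430) - 14914 = (45892 + 11430) - 14914 = 57322 - 14914 = 42408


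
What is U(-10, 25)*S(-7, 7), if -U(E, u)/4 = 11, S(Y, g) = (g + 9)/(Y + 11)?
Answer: -176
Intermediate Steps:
S(Y, g) = (9 + g)/(11 + Y)
U(E, u) = -44 (U(E, u) = -4*11 = -44)
U(-10, 25)*S(-7, 7) = -44*(9 + 7)/(11 - 7) = -44*16/4 = -11*16 = -44*4 = -176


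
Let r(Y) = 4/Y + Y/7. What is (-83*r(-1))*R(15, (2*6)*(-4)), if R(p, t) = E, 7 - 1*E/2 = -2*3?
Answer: 62582/7 ≈ 8940.3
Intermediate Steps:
E = 26 (E = 14 - (-4)*3 = 14 - 2*(-6) = 14 + 12 = 26)
r(Y) = 4/Y + Y/7 (r(Y) = 4/Y + Y*(1/7) = 4/Y + Y/7)
R(p, t) = 26
(-83*r(-1))*R(15, (2*6)*(-4)) = -83*(4/(-1) + (1/7)*(-1))*26 = -83*(4*(-1) - 1/7)*26 = -83*(-4 - 1/7)*26 = -83*(-29/7)*26 = (2407/7)*26 = 62582/7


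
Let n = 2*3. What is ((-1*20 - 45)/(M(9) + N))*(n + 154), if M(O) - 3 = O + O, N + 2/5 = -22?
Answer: 52000/7 ≈ 7428.6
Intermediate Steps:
N = -112/5 (N = -⅖ - 22 = -112/5 ≈ -22.400)
M(O) = 3 + 2*O (M(O) = 3 + (O + O) = 3 + 2*O)
n = 6
((-1*20 - 45)/(M(9) + N))*(n + 154) = ((-1*20 - 45)/((3 + 2*9) - 112/5))*(6 + 154) = ((-20 - 45)/((3 + 18) - 112/5))*160 = -65/(21 - 112/5)*160 = -65/(-7/5)*160 = -65*(-5/7)*160 = (325/7)*160 = 52000/7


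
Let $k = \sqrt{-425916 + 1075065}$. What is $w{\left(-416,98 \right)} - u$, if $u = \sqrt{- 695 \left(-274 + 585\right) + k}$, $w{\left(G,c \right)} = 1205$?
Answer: $1205 - \sqrt{-216145 + \sqrt{649149}} \approx 1205.0 - 464.05 i$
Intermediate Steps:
$k = \sqrt{649149} \approx 805.7$
$u = \sqrt{-216145 + \sqrt{649149}}$ ($u = \sqrt{- 695 \left(-274 + 585\right) + \sqrt{649149}} = \sqrt{\left(-695\right) 311 + \sqrt{649149}} = \sqrt{-216145 + \sqrt{649149}} \approx 464.05 i$)
$w{\left(-416,98 \right)} - u = 1205 - \sqrt{-216145 + \sqrt{649149}}$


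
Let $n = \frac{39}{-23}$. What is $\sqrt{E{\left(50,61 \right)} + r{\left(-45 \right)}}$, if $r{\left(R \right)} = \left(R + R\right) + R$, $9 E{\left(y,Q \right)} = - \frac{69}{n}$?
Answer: $\frac{i \sqrt{198458}}{39} \approx 11.423 i$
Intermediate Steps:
$n = - \frac{39}{23}$ ($n = 39 \left(- \frac{1}{23}\right) = - \frac{39}{23} \approx -1.6957$)
$E{\left(y,Q \right)} = \frac{529}{117}$ ($E{\left(y,Q \right)} = \frac{\left(-69\right) \frac{1}{- \frac{39}{23}}}{9} = \frac{\left(-69\right) \left(- \frac{23}{39}\right)}{9} = \frac{1}{9} \cdot \frac{529}{13} = \frac{529}{117}$)
$r{\left(R \right)} = 3 R$ ($r{\left(R \right)} = 2 R + R = 3 R$)
$\sqrt{E{\left(50,61 \right)} + r{\left(-45 \right)}} = \sqrt{\frac{529}{117} + 3 \left(-45\right)} = \sqrt{\frac{529}{117} - 135} = \sqrt{- \frac{15266}{117}} = \frac{i \sqrt{198458}}{39}$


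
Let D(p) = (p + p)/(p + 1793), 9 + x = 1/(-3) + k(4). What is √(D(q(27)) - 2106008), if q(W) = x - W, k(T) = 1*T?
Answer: 5*I*√587566217649/2641 ≈ 1451.2*I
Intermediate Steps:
k(T) = T
x = -16/3 (x = -9 + (1/(-3) + 4) = -9 + (-⅓ + 4) = -9 + 11/3 = -16/3 ≈ -5.3333)
q(W) = -16/3 - W
D(p) = 2*p/(1793 + p) (D(p) = (2*p)/(1793 + p) = 2*p/(1793 + p))
√(D(q(27)) - 2106008) = √(2*(-16/3 - 1*27)/(1793 + (-16/3 - 1*27)) - 2106008) = √(2*(-16/3 - 27)/(1793 + (-16/3 - 27)) - 2106008) = √(2*(-97/3)/(1793 - 97/3) - 2106008) = √(2*(-97/3)/(5282/3) - 2106008) = √(2*(-97/3)*(3/5282) - 2106008) = √(-97/2641 - 2106008) = √(-5561967225/2641) = 5*I*√587566217649/2641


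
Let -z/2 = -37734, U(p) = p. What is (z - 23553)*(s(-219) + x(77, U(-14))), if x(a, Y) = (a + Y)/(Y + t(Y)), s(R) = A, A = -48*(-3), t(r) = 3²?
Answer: 6821631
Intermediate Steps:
t(r) = 9
A = 144
s(R) = 144
x(a, Y) = (Y + a)/(9 + Y) (x(a, Y) = (a + Y)/(Y + 9) = (Y + a)/(9 + Y))
z = 75468 (z = -2*(-37734) = 75468)
(z - 23553)*(s(-219) + x(77, U(-14))) = (75468 - 23553)*(144 + (-14 + 77)/(9 - 14)) = 51915*(144 + 63/(-5)) = 51915*(144 - ⅕*63) = 51915*(144 - 63/5) = 51915*(657/5) = 6821631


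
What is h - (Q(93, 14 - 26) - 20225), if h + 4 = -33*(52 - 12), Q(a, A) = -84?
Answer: 18985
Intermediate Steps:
h = -1324 (h = -4 - 33*(52 - 12) = -4 - 33*40 = -4 - 1320 = -1324)
h - (Q(93, 14 - 26) - 20225) = -1324 - (-84 - 20225) = -1324 - 1*(-20309) = -1324 + 20309 = 18985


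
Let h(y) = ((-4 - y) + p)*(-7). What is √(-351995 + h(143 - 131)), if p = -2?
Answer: 7*I*√7181 ≈ 593.19*I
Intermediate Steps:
h(y) = 42 + 7*y (h(y) = ((-4 - y) - 2)*(-7) = (-6 - y)*(-7) = 42 + 7*y)
√(-351995 + h(143 - 131)) = √(-351995 + (42 + 7*(143 - 131))) = √(-351995 + (42 + 7*12)) = √(-351995 + (42 + 84)) = √(-351995 + 126) = √(-351869) = 7*I*√7181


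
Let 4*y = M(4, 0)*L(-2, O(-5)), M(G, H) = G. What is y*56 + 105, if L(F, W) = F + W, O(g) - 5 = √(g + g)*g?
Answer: 273 - 280*I*√10 ≈ 273.0 - 885.44*I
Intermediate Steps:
O(g) = 5 + √2*g^(3/2) (O(g) = 5 + √(g + g)*g = 5 + √(2*g)*g = 5 + (√2*√g)*g = 5 + √2*g^(3/2))
y = 3 - 5*I*√10 (y = (4*(-2 + (5 + √2*(-5)^(3/2))))/4 = (4*(-2 + (5 + √2*(-5*I*√5))))/4 = (4*(-2 + (5 - 5*I*√10)))/4 = (4*(3 - 5*I*√10))/4 = (12 - 20*I*√10)/4 = 3 - 5*I*√10 ≈ 3.0 - 15.811*I)
y*56 + 105 = (3 - 5*I*√10)*56 + 105 = (168 - 280*I*√10) + 105 = 273 - 280*I*√10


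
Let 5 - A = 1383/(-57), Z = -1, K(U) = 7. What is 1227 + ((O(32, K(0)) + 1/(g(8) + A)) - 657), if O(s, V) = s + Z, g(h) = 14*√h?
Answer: 38598387/64228 + 2527*√2/64228 ≈ 601.01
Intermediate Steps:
A = 556/19 (A = 5 - 1383/(-57) = 5 - 1383*(-1)/57 = 5 - 1*(-461/19) = 5 + 461/19 = 556/19 ≈ 29.263)
O(s, V) = -1 + s (O(s, V) = s - 1 = -1 + s)
1227 + ((O(32, K(0)) + 1/(g(8) + A)) - 657) = 1227 + (((-1 + 32) + 1/(14*√8 + 556/19)) - 657) = 1227 + ((31 + 1/(14*(2*√2) + 556/19)) - 657) = 1227 + ((31 + 1/(28*√2 + 556/19)) - 657) = 1227 + ((31 + 1/(556/19 + 28*√2)) - 657) = 1227 + (-626 + 1/(556/19 + 28*√2)) = 601 + 1/(556/19 + 28*√2)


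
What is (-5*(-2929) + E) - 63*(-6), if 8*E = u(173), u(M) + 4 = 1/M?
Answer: 20791141/1384 ≈ 15023.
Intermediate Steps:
u(M) = -4 + 1/M
E = -691/1384 (E = (-4 + 1/173)/8 = (⅛)*(-691/173) = -691/1384 ≈ -0.49928)
(-5*(-2929) + E) - 63*(-6) = (-5*(-2929) - 691/1384) - 63*(-6) = (14645 - 691/1384) + 378 = 20267989/1384 + 378 = 20791141/1384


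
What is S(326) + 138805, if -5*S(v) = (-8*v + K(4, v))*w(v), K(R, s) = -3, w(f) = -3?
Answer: 686192/5 ≈ 1.3724e+5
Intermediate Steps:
S(v) = -9/5 - 24*v/5 (S(v) = -(-8*v - 3)*(-3)/5 = -(-3 - 8*v)*(-3)/5 = -(9 + 24*v)/5 = -9/5 - 24*v/5)
S(326) + 138805 = (-9/5 - 24/5*326) + 138805 = (-9/5 - 7824/5) + 138805 = -7833/5 + 138805 = 686192/5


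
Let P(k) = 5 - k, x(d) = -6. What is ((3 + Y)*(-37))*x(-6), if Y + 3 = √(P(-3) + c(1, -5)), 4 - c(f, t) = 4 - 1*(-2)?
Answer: 222*√6 ≈ 543.79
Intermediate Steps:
c(f, t) = -2 (c(f, t) = 4 - (4 - 1*(-2)) = 4 - (4 + 2) = 4 - 1*6 = 4 - 6 = -2)
Y = -3 + √6 (Y = -3 + √((5 - 1*(-3)) - 2) = -3 + √((5 + 3) - 2) = -3 + √(8 - 2) = -3 + √6 ≈ -0.55051)
((3 + Y)*(-37))*x(-6) = ((3 + (-3 + √6))*(-37))*(-6) = (√6*(-37))*(-6) = -37*√6*(-6) = 222*√6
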